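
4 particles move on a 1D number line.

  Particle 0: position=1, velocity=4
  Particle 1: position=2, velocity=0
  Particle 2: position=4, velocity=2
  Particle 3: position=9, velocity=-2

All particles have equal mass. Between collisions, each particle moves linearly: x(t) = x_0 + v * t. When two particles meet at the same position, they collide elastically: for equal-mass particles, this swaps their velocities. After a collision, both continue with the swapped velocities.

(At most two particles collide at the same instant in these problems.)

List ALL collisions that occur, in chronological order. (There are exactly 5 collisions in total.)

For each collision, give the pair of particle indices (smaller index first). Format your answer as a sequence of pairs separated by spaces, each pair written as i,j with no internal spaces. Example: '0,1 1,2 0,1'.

Answer: 0,1 2,3 1,2 2,3 0,1

Derivation:
Collision at t=1/4: particles 0 and 1 swap velocities; positions: p0=2 p1=2 p2=9/2 p3=17/2; velocities now: v0=0 v1=4 v2=2 v3=-2
Collision at t=5/4: particles 2 and 3 swap velocities; positions: p0=2 p1=6 p2=13/2 p3=13/2; velocities now: v0=0 v1=4 v2=-2 v3=2
Collision at t=4/3: particles 1 and 2 swap velocities; positions: p0=2 p1=19/3 p2=19/3 p3=20/3; velocities now: v0=0 v1=-2 v2=4 v3=2
Collision at t=3/2: particles 2 and 3 swap velocities; positions: p0=2 p1=6 p2=7 p3=7; velocities now: v0=0 v1=-2 v2=2 v3=4
Collision at t=7/2: particles 0 and 1 swap velocities; positions: p0=2 p1=2 p2=11 p3=15; velocities now: v0=-2 v1=0 v2=2 v3=4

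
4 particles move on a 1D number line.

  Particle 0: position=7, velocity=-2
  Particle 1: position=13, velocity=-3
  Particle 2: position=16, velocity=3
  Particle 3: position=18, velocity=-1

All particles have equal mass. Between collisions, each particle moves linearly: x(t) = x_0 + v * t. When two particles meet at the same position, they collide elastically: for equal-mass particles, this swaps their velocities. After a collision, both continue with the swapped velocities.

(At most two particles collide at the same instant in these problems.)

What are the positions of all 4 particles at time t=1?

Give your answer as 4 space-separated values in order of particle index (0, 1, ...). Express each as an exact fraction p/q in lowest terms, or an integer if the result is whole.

Collision at t=1/2: particles 2 and 3 swap velocities; positions: p0=6 p1=23/2 p2=35/2 p3=35/2; velocities now: v0=-2 v1=-3 v2=-1 v3=3
Advance to t=1 (no further collisions before then); velocities: v0=-2 v1=-3 v2=-1 v3=3; positions = 5 10 17 19

Answer: 5 10 17 19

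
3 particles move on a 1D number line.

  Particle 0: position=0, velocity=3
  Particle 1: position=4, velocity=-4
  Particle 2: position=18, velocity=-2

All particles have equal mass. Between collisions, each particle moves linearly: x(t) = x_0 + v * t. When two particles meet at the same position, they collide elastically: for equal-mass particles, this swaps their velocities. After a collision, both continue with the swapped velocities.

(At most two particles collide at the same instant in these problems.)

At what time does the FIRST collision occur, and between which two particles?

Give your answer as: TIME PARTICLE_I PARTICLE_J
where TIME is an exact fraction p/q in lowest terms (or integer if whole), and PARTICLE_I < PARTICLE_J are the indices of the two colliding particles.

Answer: 4/7 0 1

Derivation:
Pair (0,1): pos 0,4 vel 3,-4 -> gap=4, closing at 7/unit, collide at t=4/7
Pair (1,2): pos 4,18 vel -4,-2 -> not approaching (rel speed -2 <= 0)
Earliest collision: t=4/7 between 0 and 1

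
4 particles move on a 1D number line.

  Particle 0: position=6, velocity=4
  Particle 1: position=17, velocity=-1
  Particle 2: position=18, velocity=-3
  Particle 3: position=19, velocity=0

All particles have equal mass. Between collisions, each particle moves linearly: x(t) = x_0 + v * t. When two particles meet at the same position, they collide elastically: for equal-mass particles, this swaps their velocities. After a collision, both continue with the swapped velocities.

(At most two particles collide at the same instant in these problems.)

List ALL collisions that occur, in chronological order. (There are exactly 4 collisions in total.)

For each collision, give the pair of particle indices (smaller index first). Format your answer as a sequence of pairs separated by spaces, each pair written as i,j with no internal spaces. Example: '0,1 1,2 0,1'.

Answer: 1,2 0,1 1,2 2,3

Derivation:
Collision at t=1/2: particles 1 and 2 swap velocities; positions: p0=8 p1=33/2 p2=33/2 p3=19; velocities now: v0=4 v1=-3 v2=-1 v3=0
Collision at t=12/7: particles 0 and 1 swap velocities; positions: p0=90/7 p1=90/7 p2=107/7 p3=19; velocities now: v0=-3 v1=4 v2=-1 v3=0
Collision at t=11/5: particles 1 and 2 swap velocities; positions: p0=57/5 p1=74/5 p2=74/5 p3=19; velocities now: v0=-3 v1=-1 v2=4 v3=0
Collision at t=13/4: particles 2 and 3 swap velocities; positions: p0=33/4 p1=55/4 p2=19 p3=19; velocities now: v0=-3 v1=-1 v2=0 v3=4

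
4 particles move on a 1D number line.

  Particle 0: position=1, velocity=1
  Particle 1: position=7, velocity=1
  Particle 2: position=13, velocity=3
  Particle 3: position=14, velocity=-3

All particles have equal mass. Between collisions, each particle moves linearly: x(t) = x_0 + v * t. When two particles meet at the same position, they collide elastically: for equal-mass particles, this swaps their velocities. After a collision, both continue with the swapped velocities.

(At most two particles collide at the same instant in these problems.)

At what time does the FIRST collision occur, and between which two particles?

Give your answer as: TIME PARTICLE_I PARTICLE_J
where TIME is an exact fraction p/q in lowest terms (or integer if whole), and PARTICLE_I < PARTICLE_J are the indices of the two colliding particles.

Answer: 1/6 2 3

Derivation:
Pair (0,1): pos 1,7 vel 1,1 -> not approaching (rel speed 0 <= 0)
Pair (1,2): pos 7,13 vel 1,3 -> not approaching (rel speed -2 <= 0)
Pair (2,3): pos 13,14 vel 3,-3 -> gap=1, closing at 6/unit, collide at t=1/6
Earliest collision: t=1/6 between 2 and 3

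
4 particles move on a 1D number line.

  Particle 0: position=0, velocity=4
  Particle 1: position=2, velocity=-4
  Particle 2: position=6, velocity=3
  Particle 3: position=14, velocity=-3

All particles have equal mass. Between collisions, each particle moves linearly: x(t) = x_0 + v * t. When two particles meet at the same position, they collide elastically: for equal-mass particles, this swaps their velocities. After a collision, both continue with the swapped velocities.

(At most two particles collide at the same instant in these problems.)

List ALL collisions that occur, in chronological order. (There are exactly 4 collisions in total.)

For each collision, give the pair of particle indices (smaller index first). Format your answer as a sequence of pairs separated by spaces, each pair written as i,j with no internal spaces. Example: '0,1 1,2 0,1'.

Answer: 0,1 2,3 1,2 2,3

Derivation:
Collision at t=1/4: particles 0 and 1 swap velocities; positions: p0=1 p1=1 p2=27/4 p3=53/4; velocities now: v0=-4 v1=4 v2=3 v3=-3
Collision at t=4/3: particles 2 and 3 swap velocities; positions: p0=-10/3 p1=16/3 p2=10 p3=10; velocities now: v0=-4 v1=4 v2=-3 v3=3
Collision at t=2: particles 1 and 2 swap velocities; positions: p0=-6 p1=8 p2=8 p3=12; velocities now: v0=-4 v1=-3 v2=4 v3=3
Collision at t=6: particles 2 and 3 swap velocities; positions: p0=-22 p1=-4 p2=24 p3=24; velocities now: v0=-4 v1=-3 v2=3 v3=4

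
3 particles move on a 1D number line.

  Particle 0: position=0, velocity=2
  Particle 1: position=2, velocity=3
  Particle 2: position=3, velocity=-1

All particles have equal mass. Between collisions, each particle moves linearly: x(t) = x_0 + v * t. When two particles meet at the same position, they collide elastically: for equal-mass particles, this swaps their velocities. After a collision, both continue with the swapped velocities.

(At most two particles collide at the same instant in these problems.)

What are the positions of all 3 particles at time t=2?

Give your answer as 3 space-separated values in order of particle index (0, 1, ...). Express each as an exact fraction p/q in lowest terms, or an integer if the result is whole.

Collision at t=1/4: particles 1 and 2 swap velocities; positions: p0=1/2 p1=11/4 p2=11/4; velocities now: v0=2 v1=-1 v2=3
Collision at t=1: particles 0 and 1 swap velocities; positions: p0=2 p1=2 p2=5; velocities now: v0=-1 v1=2 v2=3
Advance to t=2 (no further collisions before then); velocities: v0=-1 v1=2 v2=3; positions = 1 4 8

Answer: 1 4 8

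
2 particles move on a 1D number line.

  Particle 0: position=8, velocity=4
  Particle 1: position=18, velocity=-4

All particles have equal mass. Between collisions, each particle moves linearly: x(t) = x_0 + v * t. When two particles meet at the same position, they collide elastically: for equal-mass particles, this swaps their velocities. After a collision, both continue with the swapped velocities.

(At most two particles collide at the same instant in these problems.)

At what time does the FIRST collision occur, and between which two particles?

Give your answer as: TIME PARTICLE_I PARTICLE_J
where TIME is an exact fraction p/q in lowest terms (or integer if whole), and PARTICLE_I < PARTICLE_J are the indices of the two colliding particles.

Pair (0,1): pos 8,18 vel 4,-4 -> gap=10, closing at 8/unit, collide at t=5/4
Earliest collision: t=5/4 between 0 and 1

Answer: 5/4 0 1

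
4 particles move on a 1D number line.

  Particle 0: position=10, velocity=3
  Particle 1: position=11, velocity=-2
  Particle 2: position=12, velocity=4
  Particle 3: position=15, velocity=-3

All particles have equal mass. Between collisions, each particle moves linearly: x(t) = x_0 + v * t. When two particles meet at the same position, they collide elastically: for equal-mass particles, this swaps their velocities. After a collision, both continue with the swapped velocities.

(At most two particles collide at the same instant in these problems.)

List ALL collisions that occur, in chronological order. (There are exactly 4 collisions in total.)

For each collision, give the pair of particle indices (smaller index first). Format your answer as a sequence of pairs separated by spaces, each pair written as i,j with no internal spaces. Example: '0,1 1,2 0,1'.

Answer: 0,1 2,3 1,2 0,1

Derivation:
Collision at t=1/5: particles 0 and 1 swap velocities; positions: p0=53/5 p1=53/5 p2=64/5 p3=72/5; velocities now: v0=-2 v1=3 v2=4 v3=-3
Collision at t=3/7: particles 2 and 3 swap velocities; positions: p0=71/7 p1=79/7 p2=96/7 p3=96/7; velocities now: v0=-2 v1=3 v2=-3 v3=4
Collision at t=5/6: particles 1 and 2 swap velocities; positions: p0=28/3 p1=25/2 p2=25/2 p3=46/3; velocities now: v0=-2 v1=-3 v2=3 v3=4
Collision at t=4: particles 0 and 1 swap velocities; positions: p0=3 p1=3 p2=22 p3=28; velocities now: v0=-3 v1=-2 v2=3 v3=4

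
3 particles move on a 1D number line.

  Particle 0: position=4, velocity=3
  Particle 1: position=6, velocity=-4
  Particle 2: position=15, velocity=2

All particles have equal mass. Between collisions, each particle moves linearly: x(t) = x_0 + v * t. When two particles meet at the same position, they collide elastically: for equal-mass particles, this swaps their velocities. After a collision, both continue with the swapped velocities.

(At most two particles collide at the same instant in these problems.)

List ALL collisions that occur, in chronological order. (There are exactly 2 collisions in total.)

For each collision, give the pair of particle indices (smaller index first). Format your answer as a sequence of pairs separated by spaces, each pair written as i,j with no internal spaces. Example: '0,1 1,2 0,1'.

Answer: 0,1 1,2

Derivation:
Collision at t=2/7: particles 0 and 1 swap velocities; positions: p0=34/7 p1=34/7 p2=109/7; velocities now: v0=-4 v1=3 v2=2
Collision at t=11: particles 1 and 2 swap velocities; positions: p0=-38 p1=37 p2=37; velocities now: v0=-4 v1=2 v2=3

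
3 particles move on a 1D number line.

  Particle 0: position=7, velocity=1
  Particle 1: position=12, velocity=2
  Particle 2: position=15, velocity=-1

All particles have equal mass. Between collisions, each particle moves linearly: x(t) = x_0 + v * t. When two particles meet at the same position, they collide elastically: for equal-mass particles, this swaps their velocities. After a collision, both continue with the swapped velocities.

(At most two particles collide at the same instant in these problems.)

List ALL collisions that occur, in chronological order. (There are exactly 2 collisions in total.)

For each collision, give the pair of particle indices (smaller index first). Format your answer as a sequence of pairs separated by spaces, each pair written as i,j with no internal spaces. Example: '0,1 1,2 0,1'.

Answer: 1,2 0,1

Derivation:
Collision at t=1: particles 1 and 2 swap velocities; positions: p0=8 p1=14 p2=14; velocities now: v0=1 v1=-1 v2=2
Collision at t=4: particles 0 and 1 swap velocities; positions: p0=11 p1=11 p2=20; velocities now: v0=-1 v1=1 v2=2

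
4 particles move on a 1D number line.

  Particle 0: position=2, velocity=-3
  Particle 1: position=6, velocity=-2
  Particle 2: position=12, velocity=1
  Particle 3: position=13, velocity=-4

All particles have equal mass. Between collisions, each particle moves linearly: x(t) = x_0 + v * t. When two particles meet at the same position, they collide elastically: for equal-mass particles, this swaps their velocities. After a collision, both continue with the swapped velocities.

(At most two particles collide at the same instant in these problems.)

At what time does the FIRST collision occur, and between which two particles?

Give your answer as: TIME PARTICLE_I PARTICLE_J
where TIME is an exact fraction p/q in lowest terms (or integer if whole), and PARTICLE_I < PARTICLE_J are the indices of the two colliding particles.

Answer: 1/5 2 3

Derivation:
Pair (0,1): pos 2,6 vel -3,-2 -> not approaching (rel speed -1 <= 0)
Pair (1,2): pos 6,12 vel -2,1 -> not approaching (rel speed -3 <= 0)
Pair (2,3): pos 12,13 vel 1,-4 -> gap=1, closing at 5/unit, collide at t=1/5
Earliest collision: t=1/5 between 2 and 3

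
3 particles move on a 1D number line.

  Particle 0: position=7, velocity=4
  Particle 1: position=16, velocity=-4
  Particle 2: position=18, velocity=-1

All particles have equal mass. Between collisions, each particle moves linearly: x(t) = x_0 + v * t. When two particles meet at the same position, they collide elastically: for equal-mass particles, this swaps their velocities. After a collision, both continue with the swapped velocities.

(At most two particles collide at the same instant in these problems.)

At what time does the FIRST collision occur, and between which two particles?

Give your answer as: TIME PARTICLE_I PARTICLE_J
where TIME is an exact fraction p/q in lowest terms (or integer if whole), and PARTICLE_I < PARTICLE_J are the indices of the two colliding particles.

Pair (0,1): pos 7,16 vel 4,-4 -> gap=9, closing at 8/unit, collide at t=9/8
Pair (1,2): pos 16,18 vel -4,-1 -> not approaching (rel speed -3 <= 0)
Earliest collision: t=9/8 between 0 and 1

Answer: 9/8 0 1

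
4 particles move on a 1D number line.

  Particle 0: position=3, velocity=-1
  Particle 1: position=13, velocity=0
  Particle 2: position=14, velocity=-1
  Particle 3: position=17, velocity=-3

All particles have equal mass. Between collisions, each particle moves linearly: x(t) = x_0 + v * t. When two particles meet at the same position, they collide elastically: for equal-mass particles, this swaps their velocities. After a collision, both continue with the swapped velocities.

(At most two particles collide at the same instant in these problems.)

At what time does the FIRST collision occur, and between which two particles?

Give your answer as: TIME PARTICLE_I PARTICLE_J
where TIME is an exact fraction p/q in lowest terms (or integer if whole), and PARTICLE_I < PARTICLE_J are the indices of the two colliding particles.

Answer: 1 1 2

Derivation:
Pair (0,1): pos 3,13 vel -1,0 -> not approaching (rel speed -1 <= 0)
Pair (1,2): pos 13,14 vel 0,-1 -> gap=1, closing at 1/unit, collide at t=1
Pair (2,3): pos 14,17 vel -1,-3 -> gap=3, closing at 2/unit, collide at t=3/2
Earliest collision: t=1 between 1 and 2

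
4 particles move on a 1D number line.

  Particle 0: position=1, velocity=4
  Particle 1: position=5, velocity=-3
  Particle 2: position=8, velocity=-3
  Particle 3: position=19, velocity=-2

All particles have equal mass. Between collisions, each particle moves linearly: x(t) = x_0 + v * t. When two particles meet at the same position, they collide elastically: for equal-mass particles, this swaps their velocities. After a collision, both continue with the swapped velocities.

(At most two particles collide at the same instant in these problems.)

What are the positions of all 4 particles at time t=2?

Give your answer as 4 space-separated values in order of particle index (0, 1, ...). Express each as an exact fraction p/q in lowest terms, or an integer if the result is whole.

Collision at t=4/7: particles 0 and 1 swap velocities; positions: p0=23/7 p1=23/7 p2=44/7 p3=125/7; velocities now: v0=-3 v1=4 v2=-3 v3=-2
Collision at t=1: particles 1 and 2 swap velocities; positions: p0=2 p1=5 p2=5 p3=17; velocities now: v0=-3 v1=-3 v2=4 v3=-2
Advance to t=2 (no further collisions before then); velocities: v0=-3 v1=-3 v2=4 v3=-2; positions = -1 2 9 15

Answer: -1 2 9 15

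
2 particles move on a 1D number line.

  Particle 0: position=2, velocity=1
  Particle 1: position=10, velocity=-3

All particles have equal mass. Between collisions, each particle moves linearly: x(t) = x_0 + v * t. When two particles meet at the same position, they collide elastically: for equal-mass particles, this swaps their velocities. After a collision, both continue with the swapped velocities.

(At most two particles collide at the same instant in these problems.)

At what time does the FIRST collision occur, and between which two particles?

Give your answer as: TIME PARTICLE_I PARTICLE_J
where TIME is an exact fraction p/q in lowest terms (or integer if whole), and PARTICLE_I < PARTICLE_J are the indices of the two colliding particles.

Answer: 2 0 1

Derivation:
Pair (0,1): pos 2,10 vel 1,-3 -> gap=8, closing at 4/unit, collide at t=2
Earliest collision: t=2 between 0 and 1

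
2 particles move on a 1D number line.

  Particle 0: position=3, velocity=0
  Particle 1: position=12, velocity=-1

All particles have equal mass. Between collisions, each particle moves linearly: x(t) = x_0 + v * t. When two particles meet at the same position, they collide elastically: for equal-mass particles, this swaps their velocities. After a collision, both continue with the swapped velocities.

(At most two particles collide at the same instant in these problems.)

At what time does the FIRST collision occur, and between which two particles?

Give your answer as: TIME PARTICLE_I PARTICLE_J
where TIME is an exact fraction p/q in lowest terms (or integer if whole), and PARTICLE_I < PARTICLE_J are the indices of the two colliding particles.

Pair (0,1): pos 3,12 vel 0,-1 -> gap=9, closing at 1/unit, collide at t=9
Earliest collision: t=9 between 0 and 1

Answer: 9 0 1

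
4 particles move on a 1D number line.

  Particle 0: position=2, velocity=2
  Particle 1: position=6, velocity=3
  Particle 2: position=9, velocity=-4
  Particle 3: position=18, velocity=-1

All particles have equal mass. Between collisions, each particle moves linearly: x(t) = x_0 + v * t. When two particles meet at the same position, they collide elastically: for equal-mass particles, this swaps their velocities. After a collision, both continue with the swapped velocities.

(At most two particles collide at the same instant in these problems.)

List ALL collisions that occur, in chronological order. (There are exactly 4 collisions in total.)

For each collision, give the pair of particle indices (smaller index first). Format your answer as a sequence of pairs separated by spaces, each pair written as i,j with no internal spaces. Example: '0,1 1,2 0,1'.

Collision at t=3/7: particles 1 and 2 swap velocities; positions: p0=20/7 p1=51/7 p2=51/7 p3=123/7; velocities now: v0=2 v1=-4 v2=3 v3=-1
Collision at t=7/6: particles 0 and 1 swap velocities; positions: p0=13/3 p1=13/3 p2=19/2 p3=101/6; velocities now: v0=-4 v1=2 v2=3 v3=-1
Collision at t=3: particles 2 and 3 swap velocities; positions: p0=-3 p1=8 p2=15 p3=15; velocities now: v0=-4 v1=2 v2=-1 v3=3
Collision at t=16/3: particles 1 and 2 swap velocities; positions: p0=-37/3 p1=38/3 p2=38/3 p3=22; velocities now: v0=-4 v1=-1 v2=2 v3=3

Answer: 1,2 0,1 2,3 1,2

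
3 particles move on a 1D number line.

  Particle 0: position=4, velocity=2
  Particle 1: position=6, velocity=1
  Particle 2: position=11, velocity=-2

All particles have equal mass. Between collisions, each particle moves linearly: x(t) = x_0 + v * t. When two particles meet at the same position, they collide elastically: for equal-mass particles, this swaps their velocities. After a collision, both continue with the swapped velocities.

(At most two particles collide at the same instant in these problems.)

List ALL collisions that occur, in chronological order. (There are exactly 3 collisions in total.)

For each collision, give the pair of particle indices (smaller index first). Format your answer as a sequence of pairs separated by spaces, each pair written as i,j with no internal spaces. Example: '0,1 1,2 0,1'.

Collision at t=5/3: particles 1 and 2 swap velocities; positions: p0=22/3 p1=23/3 p2=23/3; velocities now: v0=2 v1=-2 v2=1
Collision at t=7/4: particles 0 and 1 swap velocities; positions: p0=15/2 p1=15/2 p2=31/4; velocities now: v0=-2 v1=2 v2=1
Collision at t=2: particles 1 and 2 swap velocities; positions: p0=7 p1=8 p2=8; velocities now: v0=-2 v1=1 v2=2

Answer: 1,2 0,1 1,2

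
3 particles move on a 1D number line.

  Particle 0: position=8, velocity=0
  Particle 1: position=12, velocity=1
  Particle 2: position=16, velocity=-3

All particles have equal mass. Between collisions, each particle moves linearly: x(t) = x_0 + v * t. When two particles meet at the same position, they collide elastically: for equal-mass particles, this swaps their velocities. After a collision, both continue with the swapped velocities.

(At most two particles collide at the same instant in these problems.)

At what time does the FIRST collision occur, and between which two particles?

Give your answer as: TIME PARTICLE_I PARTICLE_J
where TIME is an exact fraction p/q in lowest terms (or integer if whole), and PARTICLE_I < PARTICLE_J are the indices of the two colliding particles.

Pair (0,1): pos 8,12 vel 0,1 -> not approaching (rel speed -1 <= 0)
Pair (1,2): pos 12,16 vel 1,-3 -> gap=4, closing at 4/unit, collide at t=1
Earliest collision: t=1 between 1 and 2

Answer: 1 1 2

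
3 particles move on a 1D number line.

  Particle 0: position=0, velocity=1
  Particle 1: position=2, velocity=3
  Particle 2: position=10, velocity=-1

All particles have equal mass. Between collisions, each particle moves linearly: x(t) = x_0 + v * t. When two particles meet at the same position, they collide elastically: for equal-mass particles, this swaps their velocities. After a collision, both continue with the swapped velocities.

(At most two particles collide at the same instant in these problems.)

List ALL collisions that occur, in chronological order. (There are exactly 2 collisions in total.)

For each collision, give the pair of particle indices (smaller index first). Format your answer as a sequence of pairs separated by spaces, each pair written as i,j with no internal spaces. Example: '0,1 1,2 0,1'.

Answer: 1,2 0,1

Derivation:
Collision at t=2: particles 1 and 2 swap velocities; positions: p0=2 p1=8 p2=8; velocities now: v0=1 v1=-1 v2=3
Collision at t=5: particles 0 and 1 swap velocities; positions: p0=5 p1=5 p2=17; velocities now: v0=-1 v1=1 v2=3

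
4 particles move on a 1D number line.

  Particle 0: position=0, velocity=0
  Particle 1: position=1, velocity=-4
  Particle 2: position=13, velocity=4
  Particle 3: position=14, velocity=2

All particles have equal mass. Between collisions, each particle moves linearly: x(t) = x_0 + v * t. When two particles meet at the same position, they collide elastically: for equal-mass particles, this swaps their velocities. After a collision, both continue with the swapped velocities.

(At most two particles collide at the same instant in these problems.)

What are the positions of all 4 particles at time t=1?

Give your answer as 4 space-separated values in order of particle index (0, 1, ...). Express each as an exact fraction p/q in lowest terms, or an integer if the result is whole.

Answer: -3 0 16 17

Derivation:
Collision at t=1/4: particles 0 and 1 swap velocities; positions: p0=0 p1=0 p2=14 p3=29/2; velocities now: v0=-4 v1=0 v2=4 v3=2
Collision at t=1/2: particles 2 and 3 swap velocities; positions: p0=-1 p1=0 p2=15 p3=15; velocities now: v0=-4 v1=0 v2=2 v3=4
Advance to t=1 (no further collisions before then); velocities: v0=-4 v1=0 v2=2 v3=4; positions = -3 0 16 17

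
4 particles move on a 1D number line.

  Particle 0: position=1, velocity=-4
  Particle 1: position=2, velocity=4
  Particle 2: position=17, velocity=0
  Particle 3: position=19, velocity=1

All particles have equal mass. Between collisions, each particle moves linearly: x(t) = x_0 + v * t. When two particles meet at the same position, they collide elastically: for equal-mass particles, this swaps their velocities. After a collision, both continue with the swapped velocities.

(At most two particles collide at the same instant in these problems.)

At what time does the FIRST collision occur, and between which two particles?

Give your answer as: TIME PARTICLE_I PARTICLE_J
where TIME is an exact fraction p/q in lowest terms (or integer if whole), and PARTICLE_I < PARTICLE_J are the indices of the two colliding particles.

Pair (0,1): pos 1,2 vel -4,4 -> not approaching (rel speed -8 <= 0)
Pair (1,2): pos 2,17 vel 4,0 -> gap=15, closing at 4/unit, collide at t=15/4
Pair (2,3): pos 17,19 vel 0,1 -> not approaching (rel speed -1 <= 0)
Earliest collision: t=15/4 between 1 and 2

Answer: 15/4 1 2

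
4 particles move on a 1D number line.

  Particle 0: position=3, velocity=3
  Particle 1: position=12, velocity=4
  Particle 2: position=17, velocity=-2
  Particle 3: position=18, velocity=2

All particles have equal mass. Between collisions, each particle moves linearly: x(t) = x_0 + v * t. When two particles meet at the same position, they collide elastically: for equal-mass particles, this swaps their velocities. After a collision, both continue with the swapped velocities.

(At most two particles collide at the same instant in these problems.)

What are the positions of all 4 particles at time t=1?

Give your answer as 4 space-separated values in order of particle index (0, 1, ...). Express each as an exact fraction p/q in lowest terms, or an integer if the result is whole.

Collision at t=5/6: particles 1 and 2 swap velocities; positions: p0=11/2 p1=46/3 p2=46/3 p3=59/3; velocities now: v0=3 v1=-2 v2=4 v3=2
Advance to t=1 (no further collisions before then); velocities: v0=3 v1=-2 v2=4 v3=2; positions = 6 15 16 20

Answer: 6 15 16 20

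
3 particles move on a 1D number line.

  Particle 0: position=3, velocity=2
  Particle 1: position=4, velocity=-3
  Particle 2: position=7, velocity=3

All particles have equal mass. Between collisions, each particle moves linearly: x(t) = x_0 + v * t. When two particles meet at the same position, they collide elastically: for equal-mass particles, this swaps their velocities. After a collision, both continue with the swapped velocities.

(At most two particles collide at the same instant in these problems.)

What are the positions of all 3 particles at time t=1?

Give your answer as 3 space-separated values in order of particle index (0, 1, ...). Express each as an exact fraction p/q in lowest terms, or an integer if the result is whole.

Answer: 1 5 10

Derivation:
Collision at t=1/5: particles 0 and 1 swap velocities; positions: p0=17/5 p1=17/5 p2=38/5; velocities now: v0=-3 v1=2 v2=3
Advance to t=1 (no further collisions before then); velocities: v0=-3 v1=2 v2=3; positions = 1 5 10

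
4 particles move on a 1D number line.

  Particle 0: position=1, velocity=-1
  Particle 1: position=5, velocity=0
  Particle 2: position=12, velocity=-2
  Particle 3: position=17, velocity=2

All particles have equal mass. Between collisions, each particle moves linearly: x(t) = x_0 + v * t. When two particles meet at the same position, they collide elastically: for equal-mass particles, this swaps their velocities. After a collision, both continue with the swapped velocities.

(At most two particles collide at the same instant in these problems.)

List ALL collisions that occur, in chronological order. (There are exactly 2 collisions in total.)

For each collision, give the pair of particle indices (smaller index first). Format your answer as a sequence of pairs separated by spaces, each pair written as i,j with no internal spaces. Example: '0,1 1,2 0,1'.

Collision at t=7/2: particles 1 and 2 swap velocities; positions: p0=-5/2 p1=5 p2=5 p3=24; velocities now: v0=-1 v1=-2 v2=0 v3=2
Collision at t=11: particles 0 and 1 swap velocities; positions: p0=-10 p1=-10 p2=5 p3=39; velocities now: v0=-2 v1=-1 v2=0 v3=2

Answer: 1,2 0,1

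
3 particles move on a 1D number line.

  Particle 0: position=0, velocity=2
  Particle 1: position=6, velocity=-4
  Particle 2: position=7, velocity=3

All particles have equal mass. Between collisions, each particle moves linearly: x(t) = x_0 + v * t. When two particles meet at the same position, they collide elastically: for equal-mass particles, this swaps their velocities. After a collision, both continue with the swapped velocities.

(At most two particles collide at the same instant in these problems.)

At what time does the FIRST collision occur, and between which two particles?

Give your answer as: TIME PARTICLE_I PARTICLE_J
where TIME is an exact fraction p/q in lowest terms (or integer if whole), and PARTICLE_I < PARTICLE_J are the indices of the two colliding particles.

Answer: 1 0 1

Derivation:
Pair (0,1): pos 0,6 vel 2,-4 -> gap=6, closing at 6/unit, collide at t=1
Pair (1,2): pos 6,7 vel -4,3 -> not approaching (rel speed -7 <= 0)
Earliest collision: t=1 between 0 and 1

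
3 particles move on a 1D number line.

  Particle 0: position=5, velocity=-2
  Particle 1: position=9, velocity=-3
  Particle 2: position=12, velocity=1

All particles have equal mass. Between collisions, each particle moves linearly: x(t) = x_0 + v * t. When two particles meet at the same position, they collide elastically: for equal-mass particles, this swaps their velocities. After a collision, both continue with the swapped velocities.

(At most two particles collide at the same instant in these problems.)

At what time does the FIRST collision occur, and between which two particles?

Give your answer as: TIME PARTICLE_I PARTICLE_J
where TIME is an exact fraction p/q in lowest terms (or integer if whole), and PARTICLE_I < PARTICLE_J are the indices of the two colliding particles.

Answer: 4 0 1

Derivation:
Pair (0,1): pos 5,9 vel -2,-3 -> gap=4, closing at 1/unit, collide at t=4
Pair (1,2): pos 9,12 vel -3,1 -> not approaching (rel speed -4 <= 0)
Earliest collision: t=4 between 0 and 1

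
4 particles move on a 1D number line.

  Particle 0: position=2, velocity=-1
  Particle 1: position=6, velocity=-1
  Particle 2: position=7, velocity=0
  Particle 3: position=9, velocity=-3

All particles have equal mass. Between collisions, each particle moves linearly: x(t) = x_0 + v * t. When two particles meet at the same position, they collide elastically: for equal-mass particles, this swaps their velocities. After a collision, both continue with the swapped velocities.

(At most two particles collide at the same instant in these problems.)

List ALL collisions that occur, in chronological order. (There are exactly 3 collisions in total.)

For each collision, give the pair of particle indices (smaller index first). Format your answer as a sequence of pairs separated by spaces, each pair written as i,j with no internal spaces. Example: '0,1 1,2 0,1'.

Answer: 2,3 1,2 0,1

Derivation:
Collision at t=2/3: particles 2 and 3 swap velocities; positions: p0=4/3 p1=16/3 p2=7 p3=7; velocities now: v0=-1 v1=-1 v2=-3 v3=0
Collision at t=3/2: particles 1 and 2 swap velocities; positions: p0=1/2 p1=9/2 p2=9/2 p3=7; velocities now: v0=-1 v1=-3 v2=-1 v3=0
Collision at t=7/2: particles 0 and 1 swap velocities; positions: p0=-3/2 p1=-3/2 p2=5/2 p3=7; velocities now: v0=-3 v1=-1 v2=-1 v3=0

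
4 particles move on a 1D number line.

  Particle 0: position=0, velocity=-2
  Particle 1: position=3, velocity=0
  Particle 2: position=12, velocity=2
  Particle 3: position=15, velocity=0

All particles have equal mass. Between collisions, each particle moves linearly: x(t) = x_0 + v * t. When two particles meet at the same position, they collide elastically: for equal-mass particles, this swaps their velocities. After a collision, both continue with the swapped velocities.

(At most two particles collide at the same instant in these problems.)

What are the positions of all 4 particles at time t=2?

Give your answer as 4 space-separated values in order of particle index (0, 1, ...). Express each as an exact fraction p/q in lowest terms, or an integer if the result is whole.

Collision at t=3/2: particles 2 and 3 swap velocities; positions: p0=-3 p1=3 p2=15 p3=15; velocities now: v0=-2 v1=0 v2=0 v3=2
Advance to t=2 (no further collisions before then); velocities: v0=-2 v1=0 v2=0 v3=2; positions = -4 3 15 16

Answer: -4 3 15 16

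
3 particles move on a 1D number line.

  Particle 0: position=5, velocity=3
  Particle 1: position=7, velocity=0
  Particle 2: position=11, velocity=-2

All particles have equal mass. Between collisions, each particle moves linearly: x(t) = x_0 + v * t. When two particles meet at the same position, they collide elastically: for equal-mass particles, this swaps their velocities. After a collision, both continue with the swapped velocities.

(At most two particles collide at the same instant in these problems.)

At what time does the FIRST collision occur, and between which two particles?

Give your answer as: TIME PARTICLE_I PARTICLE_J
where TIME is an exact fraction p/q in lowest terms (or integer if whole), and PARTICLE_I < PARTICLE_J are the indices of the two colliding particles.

Answer: 2/3 0 1

Derivation:
Pair (0,1): pos 5,7 vel 3,0 -> gap=2, closing at 3/unit, collide at t=2/3
Pair (1,2): pos 7,11 vel 0,-2 -> gap=4, closing at 2/unit, collide at t=2
Earliest collision: t=2/3 between 0 and 1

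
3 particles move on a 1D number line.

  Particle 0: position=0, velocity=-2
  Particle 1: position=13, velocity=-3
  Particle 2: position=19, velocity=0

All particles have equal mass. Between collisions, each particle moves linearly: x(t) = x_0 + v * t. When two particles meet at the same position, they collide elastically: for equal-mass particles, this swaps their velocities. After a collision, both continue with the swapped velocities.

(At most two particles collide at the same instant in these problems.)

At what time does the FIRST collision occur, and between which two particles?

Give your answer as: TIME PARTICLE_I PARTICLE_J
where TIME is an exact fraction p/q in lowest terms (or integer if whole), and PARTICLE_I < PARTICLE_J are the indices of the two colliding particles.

Answer: 13 0 1

Derivation:
Pair (0,1): pos 0,13 vel -2,-3 -> gap=13, closing at 1/unit, collide at t=13
Pair (1,2): pos 13,19 vel -3,0 -> not approaching (rel speed -3 <= 0)
Earliest collision: t=13 between 0 and 1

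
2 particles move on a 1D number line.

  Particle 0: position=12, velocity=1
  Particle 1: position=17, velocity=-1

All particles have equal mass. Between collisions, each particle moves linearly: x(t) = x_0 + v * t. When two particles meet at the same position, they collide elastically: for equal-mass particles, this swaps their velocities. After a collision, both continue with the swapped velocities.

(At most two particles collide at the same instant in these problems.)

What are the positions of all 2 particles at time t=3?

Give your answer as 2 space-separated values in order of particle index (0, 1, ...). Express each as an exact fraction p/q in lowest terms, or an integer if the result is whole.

Collision at t=5/2: particles 0 and 1 swap velocities; positions: p0=29/2 p1=29/2; velocities now: v0=-1 v1=1
Advance to t=3 (no further collisions before then); velocities: v0=-1 v1=1; positions = 14 15

Answer: 14 15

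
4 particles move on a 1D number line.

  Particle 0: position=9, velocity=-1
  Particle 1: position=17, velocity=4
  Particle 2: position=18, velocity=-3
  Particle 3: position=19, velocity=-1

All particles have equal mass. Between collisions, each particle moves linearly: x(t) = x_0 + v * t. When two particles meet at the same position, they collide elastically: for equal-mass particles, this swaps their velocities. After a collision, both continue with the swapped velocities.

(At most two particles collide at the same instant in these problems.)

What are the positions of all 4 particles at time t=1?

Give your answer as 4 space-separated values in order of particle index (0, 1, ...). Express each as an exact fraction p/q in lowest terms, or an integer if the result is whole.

Answer: 8 15 18 21

Derivation:
Collision at t=1/7: particles 1 and 2 swap velocities; positions: p0=62/7 p1=123/7 p2=123/7 p3=132/7; velocities now: v0=-1 v1=-3 v2=4 v3=-1
Collision at t=2/5: particles 2 and 3 swap velocities; positions: p0=43/5 p1=84/5 p2=93/5 p3=93/5; velocities now: v0=-1 v1=-3 v2=-1 v3=4
Advance to t=1 (no further collisions before then); velocities: v0=-1 v1=-3 v2=-1 v3=4; positions = 8 15 18 21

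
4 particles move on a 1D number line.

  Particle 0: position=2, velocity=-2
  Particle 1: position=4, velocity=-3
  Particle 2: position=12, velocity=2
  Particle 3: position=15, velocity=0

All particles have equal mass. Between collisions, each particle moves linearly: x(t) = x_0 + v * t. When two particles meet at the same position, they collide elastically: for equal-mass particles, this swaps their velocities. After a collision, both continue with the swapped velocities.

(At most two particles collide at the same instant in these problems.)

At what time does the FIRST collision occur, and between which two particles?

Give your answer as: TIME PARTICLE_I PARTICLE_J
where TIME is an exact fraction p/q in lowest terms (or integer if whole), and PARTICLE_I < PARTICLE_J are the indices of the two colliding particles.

Pair (0,1): pos 2,4 vel -2,-3 -> gap=2, closing at 1/unit, collide at t=2
Pair (1,2): pos 4,12 vel -3,2 -> not approaching (rel speed -5 <= 0)
Pair (2,3): pos 12,15 vel 2,0 -> gap=3, closing at 2/unit, collide at t=3/2
Earliest collision: t=3/2 between 2 and 3

Answer: 3/2 2 3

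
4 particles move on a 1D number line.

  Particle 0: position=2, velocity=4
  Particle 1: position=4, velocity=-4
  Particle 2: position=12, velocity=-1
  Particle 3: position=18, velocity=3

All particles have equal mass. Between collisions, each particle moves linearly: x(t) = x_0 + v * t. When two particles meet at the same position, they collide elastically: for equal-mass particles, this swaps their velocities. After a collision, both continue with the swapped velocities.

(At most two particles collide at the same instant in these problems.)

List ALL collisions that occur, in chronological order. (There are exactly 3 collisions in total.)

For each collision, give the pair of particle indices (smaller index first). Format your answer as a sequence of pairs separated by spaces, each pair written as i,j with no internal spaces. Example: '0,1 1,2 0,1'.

Answer: 0,1 1,2 2,3

Derivation:
Collision at t=1/4: particles 0 and 1 swap velocities; positions: p0=3 p1=3 p2=47/4 p3=75/4; velocities now: v0=-4 v1=4 v2=-1 v3=3
Collision at t=2: particles 1 and 2 swap velocities; positions: p0=-4 p1=10 p2=10 p3=24; velocities now: v0=-4 v1=-1 v2=4 v3=3
Collision at t=16: particles 2 and 3 swap velocities; positions: p0=-60 p1=-4 p2=66 p3=66; velocities now: v0=-4 v1=-1 v2=3 v3=4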